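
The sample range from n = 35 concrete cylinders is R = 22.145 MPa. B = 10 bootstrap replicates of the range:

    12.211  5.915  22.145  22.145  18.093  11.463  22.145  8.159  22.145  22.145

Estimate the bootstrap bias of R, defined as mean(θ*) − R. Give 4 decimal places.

mean(θ*) = (12.211 + 5.915 + 22.145 + 22.145 + 18.093 + 11.463 + 22.145 + 8.159 + 22.145 + 22.145) / 10 = 16.65660
bias = 16.65660 − 22.145

bias = −5.4884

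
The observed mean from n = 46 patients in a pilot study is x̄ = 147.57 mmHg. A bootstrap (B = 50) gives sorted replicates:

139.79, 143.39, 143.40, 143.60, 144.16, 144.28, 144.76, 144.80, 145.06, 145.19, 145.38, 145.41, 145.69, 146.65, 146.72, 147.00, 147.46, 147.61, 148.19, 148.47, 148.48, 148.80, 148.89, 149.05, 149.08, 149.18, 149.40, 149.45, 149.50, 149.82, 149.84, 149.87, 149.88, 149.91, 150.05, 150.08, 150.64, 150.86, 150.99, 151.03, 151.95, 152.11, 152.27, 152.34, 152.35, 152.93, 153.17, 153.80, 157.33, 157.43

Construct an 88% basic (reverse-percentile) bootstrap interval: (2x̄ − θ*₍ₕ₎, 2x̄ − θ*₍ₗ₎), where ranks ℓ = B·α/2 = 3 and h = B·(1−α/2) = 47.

(141.97, 151.74)

Percentile endpoints at ranks 3 and 47: θ*₍3₎ = 143.40, θ*₍47₎ = 153.17.
Basic interval reflects these around x̄:
  lower = 2 × 147.57 − 153.17 = 141.97
  upper = 2 × 147.57 − 143.40 = 151.74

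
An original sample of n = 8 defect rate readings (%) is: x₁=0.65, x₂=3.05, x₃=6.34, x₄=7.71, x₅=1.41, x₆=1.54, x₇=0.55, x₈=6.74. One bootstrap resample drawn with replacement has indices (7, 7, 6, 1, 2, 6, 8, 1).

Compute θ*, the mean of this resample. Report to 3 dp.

θ* = 1.909

Resample values: 0.55, 0.55, 1.54, 0.65, 3.05, 1.54, 6.74, 0.65.
Mean = (0.55 + 0.55 + 1.54 + 0.65 + 3.05 + 1.54 + 6.74 + 0.65) / 8 = 15.270 / 8 = 1.909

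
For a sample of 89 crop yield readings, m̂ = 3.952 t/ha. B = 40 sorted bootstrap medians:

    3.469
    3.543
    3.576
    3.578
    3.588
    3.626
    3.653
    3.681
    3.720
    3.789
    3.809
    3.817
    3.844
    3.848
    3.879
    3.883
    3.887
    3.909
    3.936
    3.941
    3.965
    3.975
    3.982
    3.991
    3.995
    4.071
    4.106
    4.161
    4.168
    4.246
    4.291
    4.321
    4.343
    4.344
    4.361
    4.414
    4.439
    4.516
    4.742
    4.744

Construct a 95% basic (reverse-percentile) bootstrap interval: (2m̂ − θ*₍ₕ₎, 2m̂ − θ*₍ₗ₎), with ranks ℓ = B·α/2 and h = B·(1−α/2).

Percentile endpoints at ranks 1 and 39: θ*₍1₎ = 3.469, θ*₍39₎ = 4.742.
Basic interval reflects these around m̂:
  lower = 2 × 3.952 − 4.742 = 3.162
  upper = 2 × 3.952 − 3.469 = 4.435

(3.162, 4.435)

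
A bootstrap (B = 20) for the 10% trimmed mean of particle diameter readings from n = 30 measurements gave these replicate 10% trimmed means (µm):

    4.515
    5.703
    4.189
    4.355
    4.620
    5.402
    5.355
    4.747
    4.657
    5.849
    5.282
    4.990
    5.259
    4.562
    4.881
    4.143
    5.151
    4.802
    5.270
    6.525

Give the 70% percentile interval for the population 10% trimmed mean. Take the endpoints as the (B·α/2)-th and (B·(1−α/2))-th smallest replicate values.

(4.355, 5.402)

Sorted replicates: 4.143, 4.189, 4.355, 4.515, 4.562, 4.620, 4.657, 4.747, 4.802, 4.881, 4.990, 5.151, 5.259, 5.270, 5.282, 5.355, 5.402, 5.703, 5.849, 6.525
α = 0.30; lower rank = 20 × 0.150 = 3; upper rank = 20 × 0.850 = 17.
The 3rd smallest replicate is 4.355; the 17th is 5.402.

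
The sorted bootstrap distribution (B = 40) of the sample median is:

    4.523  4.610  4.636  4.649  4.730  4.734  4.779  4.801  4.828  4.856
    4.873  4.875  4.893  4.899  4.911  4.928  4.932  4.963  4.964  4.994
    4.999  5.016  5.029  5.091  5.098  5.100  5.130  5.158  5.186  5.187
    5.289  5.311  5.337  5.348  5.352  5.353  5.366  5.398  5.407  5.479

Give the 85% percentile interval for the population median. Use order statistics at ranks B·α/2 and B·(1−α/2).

α = 0.15; lower rank = 40 × 0.075 = 3; upper rank = 40 × 0.925 = 37.
The 3rd smallest replicate is 4.636; the 37th is 5.366.

(4.636, 5.366)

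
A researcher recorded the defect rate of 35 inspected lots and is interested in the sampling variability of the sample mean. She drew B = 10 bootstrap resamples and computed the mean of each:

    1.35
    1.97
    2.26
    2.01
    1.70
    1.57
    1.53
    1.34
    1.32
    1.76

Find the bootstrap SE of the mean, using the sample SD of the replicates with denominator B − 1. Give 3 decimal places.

Bootstrap SE is the standard deviation of the 10 replicate means.
Mean of replicates: (1.35 + 1.97 + 2.26 + 2.01 + 1.70 + 1.57 + 1.53 + 1.34 + 1.32 + 1.76) / 10 = 16.8100 / 10 = 1.6810
Sum of squared deviations: (−0.3310)² + (+0.2890)² + (+0.5790)² + (+0.3290)² + (+0.0190)² + (−0.1110)² + (−0.1510)² + (−0.3410)² + (−0.3610)² + (+0.0790)² = 0.9249
Variance = 0.9249 / 9 = 0.1028
SE* = √0.1028

SE* = 0.321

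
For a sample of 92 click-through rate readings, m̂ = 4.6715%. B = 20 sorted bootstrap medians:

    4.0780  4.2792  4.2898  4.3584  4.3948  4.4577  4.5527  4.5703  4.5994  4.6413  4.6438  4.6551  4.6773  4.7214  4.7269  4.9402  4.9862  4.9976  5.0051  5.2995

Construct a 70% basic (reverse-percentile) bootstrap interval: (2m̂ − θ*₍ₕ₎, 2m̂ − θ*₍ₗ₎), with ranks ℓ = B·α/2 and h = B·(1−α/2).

Percentile endpoints at ranks 3 and 17: θ*₍3₎ = 4.2898, θ*₍17₎ = 4.9862.
Basic interval reflects these around m̂:
  lower = 2 × 4.6715 − 4.9862 = 4.3568
  upper = 2 × 4.6715 − 4.2898 = 5.0532

(4.3568, 5.0532)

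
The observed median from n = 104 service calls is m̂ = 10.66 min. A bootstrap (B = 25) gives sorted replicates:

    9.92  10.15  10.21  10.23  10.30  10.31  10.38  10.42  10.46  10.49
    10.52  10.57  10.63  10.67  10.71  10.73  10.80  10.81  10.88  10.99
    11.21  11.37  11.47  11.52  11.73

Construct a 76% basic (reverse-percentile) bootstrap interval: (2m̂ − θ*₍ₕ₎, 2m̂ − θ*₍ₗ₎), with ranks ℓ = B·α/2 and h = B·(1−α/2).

Percentile endpoints at ranks 3 and 22: θ*₍3₎ = 10.21, θ*₍22₎ = 11.37.
Basic interval reflects these around m̂:
  lower = 2 × 10.66 − 11.37 = 9.95
  upper = 2 × 10.66 − 10.21 = 11.11

(9.95, 11.11)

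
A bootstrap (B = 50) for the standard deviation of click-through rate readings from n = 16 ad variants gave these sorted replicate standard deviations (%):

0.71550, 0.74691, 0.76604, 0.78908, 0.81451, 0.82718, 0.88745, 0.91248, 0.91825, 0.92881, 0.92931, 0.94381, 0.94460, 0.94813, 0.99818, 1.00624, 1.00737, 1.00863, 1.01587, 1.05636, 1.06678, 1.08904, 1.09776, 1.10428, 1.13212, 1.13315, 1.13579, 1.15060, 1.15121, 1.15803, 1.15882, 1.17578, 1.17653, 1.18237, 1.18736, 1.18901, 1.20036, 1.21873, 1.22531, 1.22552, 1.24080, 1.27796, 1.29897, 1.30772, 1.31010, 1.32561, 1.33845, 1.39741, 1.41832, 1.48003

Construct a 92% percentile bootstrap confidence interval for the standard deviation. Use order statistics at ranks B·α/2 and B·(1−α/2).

(0.74691, 1.39741)

α = 0.08; lower rank = 50 × 0.040 = 2; upper rank = 50 × 0.960 = 48.
The 2nd smallest replicate is 0.74691; the 48th is 1.39741.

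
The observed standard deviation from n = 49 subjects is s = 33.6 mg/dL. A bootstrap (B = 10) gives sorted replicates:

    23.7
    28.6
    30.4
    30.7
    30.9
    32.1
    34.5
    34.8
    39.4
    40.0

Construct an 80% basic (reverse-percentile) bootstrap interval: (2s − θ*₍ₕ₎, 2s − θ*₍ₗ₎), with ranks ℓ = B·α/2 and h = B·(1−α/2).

(27.8, 43.5)

Percentile endpoints at ranks 1 and 9: θ*₍1₎ = 23.7, θ*₍9₎ = 39.4.
Basic interval reflects these around s:
  lower = 2 × 33.6 − 39.4 = 27.8
  upper = 2 × 33.6 − 23.7 = 43.5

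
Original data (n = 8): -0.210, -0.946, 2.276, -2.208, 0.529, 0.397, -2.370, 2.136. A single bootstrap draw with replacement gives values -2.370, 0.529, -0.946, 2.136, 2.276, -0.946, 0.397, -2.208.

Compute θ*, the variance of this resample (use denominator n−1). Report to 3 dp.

θ* = 3.186

Mean = -0.1415; sum of squared deviations = 22.3019
s² = 22.3019 / 7 = 3.1860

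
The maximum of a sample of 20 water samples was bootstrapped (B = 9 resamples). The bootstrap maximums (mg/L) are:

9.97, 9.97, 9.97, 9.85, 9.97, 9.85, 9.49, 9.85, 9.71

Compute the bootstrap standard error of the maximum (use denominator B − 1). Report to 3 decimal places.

Bootstrap SE is the standard deviation of the 9 replicate maximums.
Mean of replicates: (9.97 + 9.97 + 9.97 + 9.85 + 9.97 + 9.85 + 9.49 + 9.85 + 9.71) / 9 = 88.6300 / 9 = 9.8478
Sum of squared deviations: (+0.1222)² + (+0.1222)² + (+0.1222)² + (+0.0022)² + (+0.1222)² + (+0.0022)² + (−0.3578)² + (+0.0022)² + (−0.1378)² = 0.2068
Variance = 0.2068 / 8 = 0.0258
SE* = √0.0258

SE* = 0.161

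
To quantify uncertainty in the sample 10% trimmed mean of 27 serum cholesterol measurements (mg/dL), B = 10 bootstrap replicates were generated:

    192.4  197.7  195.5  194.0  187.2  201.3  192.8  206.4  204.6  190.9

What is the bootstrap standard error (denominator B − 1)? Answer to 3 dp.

SE* = 6.175

Bootstrap SE is the standard deviation of the 10 replicate 10% trimmed means.
Mean of replicates: (192.4 + 197.7 + 195.5 + 194.0 + 187.2 + 201.3 + 192.8 + 206.4 + 204.6 + 190.9) / 10 = 1962.8000 / 10 = 196.2800
Sum of squared deviations: (−3.8800)² + (+1.4200)² + (−0.7800)² + (−2.2800)² + (−9.0800)² + (+5.0200)² + (−3.4800)² + (+10.1200)² + (+8.3200)² + (−5.3800)² = 343.2160
Variance = 343.2160 / 9 = 38.1351
SE* = √38.1351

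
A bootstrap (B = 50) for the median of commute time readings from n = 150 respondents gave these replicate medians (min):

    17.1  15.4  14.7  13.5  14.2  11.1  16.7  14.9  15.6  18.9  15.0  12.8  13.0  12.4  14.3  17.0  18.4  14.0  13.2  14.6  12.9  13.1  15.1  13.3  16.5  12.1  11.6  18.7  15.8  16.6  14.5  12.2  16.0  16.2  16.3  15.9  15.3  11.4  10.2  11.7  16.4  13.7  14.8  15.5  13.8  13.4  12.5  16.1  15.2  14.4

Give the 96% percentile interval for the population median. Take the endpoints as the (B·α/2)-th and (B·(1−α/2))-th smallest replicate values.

(10.2, 18.7)

Sorted replicates: 10.2, 11.1, 11.4, 11.6, 11.7, 12.1, 12.2, 12.4, 12.5, 12.8, 12.9, 13.0, 13.1, 13.2, 13.3, 13.4, 13.5, 13.7, 13.8, 14.0, 14.2, 14.3, 14.4, 14.5, 14.6, 14.7, 14.8, 14.9, 15.0, 15.1, 15.2, 15.3, 15.4, 15.5, 15.6, 15.8, 15.9, 16.0, 16.1, 16.2, 16.3, 16.4, 16.5, 16.6, 16.7, 17.0, 17.1, 18.4, 18.7, 18.9
α = 0.04; lower rank = 50 × 0.020 = 1; upper rank = 50 × 0.980 = 49.
The 1st smallest replicate is 10.2; the 49th is 18.7.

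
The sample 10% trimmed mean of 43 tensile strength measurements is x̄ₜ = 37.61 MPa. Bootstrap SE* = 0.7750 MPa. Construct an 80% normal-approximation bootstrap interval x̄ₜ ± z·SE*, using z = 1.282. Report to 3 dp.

(36.616, 38.604)

Margin = 1.282 × 0.7750 = 0.9936
Interval: 37.61 ± 0.9936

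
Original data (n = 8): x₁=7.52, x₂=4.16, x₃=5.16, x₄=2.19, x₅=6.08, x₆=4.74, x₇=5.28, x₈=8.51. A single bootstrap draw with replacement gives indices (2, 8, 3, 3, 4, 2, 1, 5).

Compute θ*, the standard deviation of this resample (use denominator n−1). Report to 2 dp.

θ* = 2.00

Resample values: 4.16, 8.51, 5.16, 5.16, 2.19, 4.16, 7.52, 6.08.
Mean = 5.3675; sum of squared deviations = 28.1149
s² = 28.1149 / 7 = 4.0164
s = √4.0164 = 2.00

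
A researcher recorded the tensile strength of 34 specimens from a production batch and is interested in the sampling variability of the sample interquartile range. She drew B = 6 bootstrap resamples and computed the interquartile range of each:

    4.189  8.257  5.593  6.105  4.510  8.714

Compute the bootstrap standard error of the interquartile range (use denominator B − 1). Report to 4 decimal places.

SE* = 1.8881

Bootstrap SE is the standard deviation of the 6 replicate interquartile ranges.
Mean of replicates: (4.189 + 8.257 + 5.593 + 6.105 + 4.510 + 8.714) / 6 = 37.36800 / 6 = 6.22800
Sum of squared deviations: (−2.03900)² + (+2.02900)² + (−0.63500)² + (−0.12300)² + (−1.71800)² + (+2.48600)² = 17.82444
Variance = 17.82444 / 5 = 3.56489
SE* = √3.56489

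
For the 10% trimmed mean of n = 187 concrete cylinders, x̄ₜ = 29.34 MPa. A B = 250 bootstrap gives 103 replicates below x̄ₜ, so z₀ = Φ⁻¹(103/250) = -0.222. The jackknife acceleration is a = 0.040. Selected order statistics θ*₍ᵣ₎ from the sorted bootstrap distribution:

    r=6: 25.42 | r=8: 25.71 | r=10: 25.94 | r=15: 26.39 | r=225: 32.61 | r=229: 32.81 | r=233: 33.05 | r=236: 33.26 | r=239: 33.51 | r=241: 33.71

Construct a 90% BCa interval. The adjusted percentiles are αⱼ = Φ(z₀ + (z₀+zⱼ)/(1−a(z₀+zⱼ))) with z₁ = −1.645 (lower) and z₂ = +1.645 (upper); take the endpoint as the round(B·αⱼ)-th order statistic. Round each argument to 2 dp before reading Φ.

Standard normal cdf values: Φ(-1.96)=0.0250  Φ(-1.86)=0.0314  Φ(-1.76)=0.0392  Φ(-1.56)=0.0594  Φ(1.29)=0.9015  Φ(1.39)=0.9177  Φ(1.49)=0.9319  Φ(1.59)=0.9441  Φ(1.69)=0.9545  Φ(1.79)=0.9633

Lower: z₀ + z₁ = -0.222 + (-1.645) = -1.867; 1 − a(z₀+z₁) = 1 − (0.040)(-1.867) = 1.0747; argument = -0.222 + (-1.867)/1.0747 = -1.9593 → -1.96.
α₁ = Φ(-1.96) = 0.0250; rank = round(250 × 0.0250) = 6; θ*₍6₎ = 25.42.
Upper: z₀ + z₂ = 1.423; 1 − a(z₀+z₂) = 0.9431; argument = 1.2869 → 1.29; α₂ = 0.9015; rank = 225; θ*₍225₎ = 32.61.

(25.42, 32.61)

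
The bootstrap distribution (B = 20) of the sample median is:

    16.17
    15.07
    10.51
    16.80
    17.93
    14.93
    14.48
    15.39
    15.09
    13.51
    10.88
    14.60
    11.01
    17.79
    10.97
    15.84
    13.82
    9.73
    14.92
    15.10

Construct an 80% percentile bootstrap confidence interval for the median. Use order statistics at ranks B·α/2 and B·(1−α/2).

Sorted replicates: 9.73, 10.51, 10.88, 10.97, 11.01, 13.51, 13.82, 14.48, 14.60, 14.92, 14.93, 15.07, 15.09, 15.10, 15.39, 15.84, 16.17, 16.80, 17.79, 17.93
α = 0.20; lower rank = 20 × 0.100 = 2; upper rank = 20 × 0.900 = 18.
The 2nd smallest replicate is 10.51; the 18th is 16.80.

(10.51, 16.80)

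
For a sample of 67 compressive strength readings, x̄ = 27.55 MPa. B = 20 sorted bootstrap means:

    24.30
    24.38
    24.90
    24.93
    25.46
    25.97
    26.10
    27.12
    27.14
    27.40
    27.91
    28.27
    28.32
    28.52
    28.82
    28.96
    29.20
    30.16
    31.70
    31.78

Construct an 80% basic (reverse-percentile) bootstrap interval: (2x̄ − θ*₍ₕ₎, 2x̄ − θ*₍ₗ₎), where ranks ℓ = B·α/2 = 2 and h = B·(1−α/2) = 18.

(24.94, 30.72)

Percentile endpoints at ranks 2 and 18: θ*₍2₎ = 24.38, θ*₍18₎ = 30.16.
Basic interval reflects these around x̄:
  lower = 2 × 27.55 − 30.16 = 24.94
  upper = 2 × 27.55 − 24.38 = 30.72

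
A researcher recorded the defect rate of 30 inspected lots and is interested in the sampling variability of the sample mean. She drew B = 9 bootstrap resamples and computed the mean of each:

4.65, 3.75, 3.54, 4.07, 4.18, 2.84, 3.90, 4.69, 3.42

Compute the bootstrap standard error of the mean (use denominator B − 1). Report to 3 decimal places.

SE* = 0.592

Bootstrap SE is the standard deviation of the 9 replicate means.
Mean of replicates: (4.65 + 3.75 + 3.54 + 4.07 + 4.18 + 2.84 + 3.90 + 4.69 + 3.42) / 9 = 35.0400 / 9 = 3.8933
Sum of squared deviations: (+0.7567)² + (−0.1433)² + (−0.3533)² + (+0.1767)² + (+0.2867)² + (−1.0533)² + (+0.0067)² + (+0.7967)² + (−0.4733)² = 2.7996
Variance = 2.7996 / 8 = 0.3500
SE* = √0.3500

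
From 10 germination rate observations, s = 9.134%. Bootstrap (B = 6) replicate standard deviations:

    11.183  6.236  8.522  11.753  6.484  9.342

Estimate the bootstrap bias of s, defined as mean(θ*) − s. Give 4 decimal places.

bias = −0.2140

mean(θ*) = (11.183 + 6.236 + 8.522 + 11.753 + 6.484 + 9.342) / 6 = 8.92000
bias = 8.92000 − 9.134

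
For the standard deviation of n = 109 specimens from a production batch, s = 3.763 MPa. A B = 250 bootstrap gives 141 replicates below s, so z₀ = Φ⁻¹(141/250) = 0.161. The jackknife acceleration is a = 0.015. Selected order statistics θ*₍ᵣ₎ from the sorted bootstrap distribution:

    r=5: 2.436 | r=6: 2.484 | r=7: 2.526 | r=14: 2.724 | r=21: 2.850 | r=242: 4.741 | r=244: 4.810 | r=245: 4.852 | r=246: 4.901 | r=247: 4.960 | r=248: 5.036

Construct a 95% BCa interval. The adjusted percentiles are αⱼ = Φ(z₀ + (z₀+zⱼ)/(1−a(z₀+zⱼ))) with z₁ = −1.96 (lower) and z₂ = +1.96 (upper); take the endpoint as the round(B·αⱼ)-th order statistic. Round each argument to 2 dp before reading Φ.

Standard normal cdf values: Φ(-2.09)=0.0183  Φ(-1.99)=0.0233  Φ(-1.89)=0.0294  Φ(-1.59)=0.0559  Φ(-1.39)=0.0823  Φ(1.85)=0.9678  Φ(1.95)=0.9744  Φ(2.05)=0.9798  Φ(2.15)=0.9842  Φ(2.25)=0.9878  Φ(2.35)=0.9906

(2.724, 5.036)

Lower: z₀ + z₁ = 0.161 + (-1.960) = -1.799; 1 − a(z₀+z₁) = 1 − (0.015)(-1.799) = 1.0270; argument = 0.161 + (-1.799)/1.0270 = -1.5907 → -1.59.
α₁ = Φ(-1.59) = 0.0559; rank = round(250 × 0.0559) = 14; θ*₍14₎ = 2.724.
Upper: z₀ + z₂ = 2.121; 1 − a(z₀+z₂) = 0.9682; argument = 2.3517 → 2.35; α₂ = 0.9906; rank = 248; θ*₍248₎ = 5.036.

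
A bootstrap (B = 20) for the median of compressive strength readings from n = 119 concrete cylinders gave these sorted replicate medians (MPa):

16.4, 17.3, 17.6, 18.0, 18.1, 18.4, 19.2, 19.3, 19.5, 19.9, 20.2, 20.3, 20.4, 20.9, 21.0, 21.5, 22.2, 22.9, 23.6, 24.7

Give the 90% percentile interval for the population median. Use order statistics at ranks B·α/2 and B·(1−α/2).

α = 0.10; lower rank = 20 × 0.050 = 1; upper rank = 20 × 0.950 = 19.
The 1st smallest replicate is 16.4; the 19th is 23.6.

(16.4, 23.6)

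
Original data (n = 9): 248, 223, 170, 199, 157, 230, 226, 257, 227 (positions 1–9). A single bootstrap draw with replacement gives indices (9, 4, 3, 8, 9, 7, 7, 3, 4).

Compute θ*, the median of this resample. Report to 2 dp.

Resample values: 227, 199, 170, 257, 227, 226, 226, 170, 199.
Sorted: 170, 170, 199, 199, 226, 226, 227, 227, 257
Median = middle value = 226.00

θ* = 226.00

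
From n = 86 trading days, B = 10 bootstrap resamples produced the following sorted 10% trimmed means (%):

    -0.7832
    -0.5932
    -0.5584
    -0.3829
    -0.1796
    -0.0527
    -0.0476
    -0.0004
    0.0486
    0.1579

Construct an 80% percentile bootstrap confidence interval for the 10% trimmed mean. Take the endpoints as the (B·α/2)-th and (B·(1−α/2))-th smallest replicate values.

α = 0.20; lower rank = 10 × 0.100 = 1; upper rank = 10 × 0.900 = 9.
The 1st smallest replicate is -0.7832; the 9th is 0.0486.

(-0.7832, 0.0486)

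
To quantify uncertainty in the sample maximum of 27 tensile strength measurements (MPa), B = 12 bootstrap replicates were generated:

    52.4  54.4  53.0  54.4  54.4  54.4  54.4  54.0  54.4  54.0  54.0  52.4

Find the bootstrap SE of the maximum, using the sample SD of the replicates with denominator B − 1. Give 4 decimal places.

SE* = 0.7868

Bootstrap SE is the standard deviation of the 12 replicate maximums.
Mean of replicates: (52.4 + 54.4 + 53.0 + 54.4 + 54.4 + 54.4 + 54.4 + 54.0 + 54.4 + 54.0 + 54.0 + 52.4) / 12 = 646.20000 / 12 = 53.85000
Sum of squared deviations: (−1.45000)² + (+0.55000)² + (−0.85000)² + (+0.55000)² + (+0.55000)² + (+0.55000)² + (+0.55000)² + (+0.15000)² + (+0.55000)² + (+0.15000)² + (+0.15000)² + (−1.45000)² = 6.81000
Variance = 6.81000 / 11 = 0.61909
SE* = √0.61909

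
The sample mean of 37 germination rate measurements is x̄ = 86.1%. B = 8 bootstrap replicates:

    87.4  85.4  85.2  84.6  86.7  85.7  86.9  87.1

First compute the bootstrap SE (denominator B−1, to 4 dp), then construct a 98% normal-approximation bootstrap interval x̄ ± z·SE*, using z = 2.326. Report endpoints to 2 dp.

Mean of replicates = 86.1250; sum of squared deviations = 7.3950; SE* = √(7.3950/7) = 1.0278
Margin = 2.326 × 1.0278 = 2.391
Interval: 86.1 ± 2.391

(83.71, 88.49)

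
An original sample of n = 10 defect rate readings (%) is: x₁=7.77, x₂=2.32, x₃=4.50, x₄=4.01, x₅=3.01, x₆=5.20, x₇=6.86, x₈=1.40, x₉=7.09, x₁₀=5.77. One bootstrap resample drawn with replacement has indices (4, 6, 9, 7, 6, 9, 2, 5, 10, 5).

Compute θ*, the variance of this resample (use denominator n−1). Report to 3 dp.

θ* = 3.215

Resample values: 4.01, 5.20, 7.09, 6.86, 5.20, 7.09, 2.32, 3.01, 5.77, 3.01.
Mean = 4.9560; sum of squared deviations = 28.9320
s² = 28.9320 / 9 = 3.2147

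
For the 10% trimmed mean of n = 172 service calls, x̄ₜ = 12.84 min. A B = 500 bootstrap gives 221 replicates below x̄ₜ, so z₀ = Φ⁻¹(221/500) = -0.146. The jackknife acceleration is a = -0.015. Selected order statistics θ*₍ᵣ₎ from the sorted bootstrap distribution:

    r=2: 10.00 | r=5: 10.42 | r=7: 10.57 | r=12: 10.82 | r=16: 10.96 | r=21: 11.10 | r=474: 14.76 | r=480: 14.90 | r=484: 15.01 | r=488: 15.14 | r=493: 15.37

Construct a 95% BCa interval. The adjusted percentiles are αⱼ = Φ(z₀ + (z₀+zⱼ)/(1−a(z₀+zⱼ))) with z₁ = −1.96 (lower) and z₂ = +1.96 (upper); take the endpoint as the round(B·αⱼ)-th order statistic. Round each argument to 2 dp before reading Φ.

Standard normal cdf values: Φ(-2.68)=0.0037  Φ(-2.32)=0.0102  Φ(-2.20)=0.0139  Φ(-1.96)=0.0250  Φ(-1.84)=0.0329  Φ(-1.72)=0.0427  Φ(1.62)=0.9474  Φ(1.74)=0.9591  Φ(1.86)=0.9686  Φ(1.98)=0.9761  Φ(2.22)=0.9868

(10.42, 14.76)

Lower: z₀ + z₁ = -0.146 + (-1.960) = -2.106; 1 − a(z₀+z₁) = 1 − (-0.015)(-2.106) = 0.9684; argument = -0.146 + (-2.106)/0.9684 = -2.3207 → -2.32.
α₁ = Φ(-2.32) = 0.0102; rank = round(500 × 0.0102) = 5; θ*₍5₎ = 10.42.
Upper: z₀ + z₂ = 1.814; 1 − a(z₀+z₂) = 1.0272; argument = 1.6199 → 1.62; α₂ = 0.9474; rank = 474; θ*₍474₎ = 14.76.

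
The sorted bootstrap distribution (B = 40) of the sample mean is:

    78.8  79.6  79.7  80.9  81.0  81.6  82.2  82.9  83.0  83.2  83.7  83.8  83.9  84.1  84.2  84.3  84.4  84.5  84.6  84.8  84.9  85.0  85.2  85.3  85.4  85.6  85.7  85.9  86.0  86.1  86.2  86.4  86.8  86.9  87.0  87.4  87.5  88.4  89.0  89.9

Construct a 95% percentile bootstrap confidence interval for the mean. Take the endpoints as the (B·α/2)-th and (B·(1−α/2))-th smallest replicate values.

(78.8, 89.0)

α = 0.05; lower rank = 40 × 0.025 = 1; upper rank = 40 × 0.975 = 39.
The 1st smallest replicate is 78.8; the 39th is 89.0.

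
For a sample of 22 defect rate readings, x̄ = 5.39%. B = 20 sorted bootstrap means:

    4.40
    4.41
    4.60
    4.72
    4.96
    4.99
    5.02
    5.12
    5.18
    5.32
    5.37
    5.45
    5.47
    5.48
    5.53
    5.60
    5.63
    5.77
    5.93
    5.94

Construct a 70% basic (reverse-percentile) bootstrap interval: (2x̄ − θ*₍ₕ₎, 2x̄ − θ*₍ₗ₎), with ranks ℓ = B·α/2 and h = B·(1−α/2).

Percentile endpoints at ranks 3 and 17: θ*₍3₎ = 4.60, θ*₍17₎ = 5.63.
Basic interval reflects these around x̄:
  lower = 2 × 5.39 − 5.63 = 5.15
  upper = 2 × 5.39 − 4.60 = 6.18

(5.15, 6.18)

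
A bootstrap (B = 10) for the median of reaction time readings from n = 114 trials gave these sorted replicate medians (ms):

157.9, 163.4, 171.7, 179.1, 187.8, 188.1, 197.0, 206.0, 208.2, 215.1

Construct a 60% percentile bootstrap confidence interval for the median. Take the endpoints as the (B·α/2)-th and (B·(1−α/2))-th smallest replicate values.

(163.4, 206.0)

α = 0.40; lower rank = 10 × 0.200 = 2; upper rank = 10 × 0.800 = 8.
The 2nd smallest replicate is 163.4; the 8th is 206.0.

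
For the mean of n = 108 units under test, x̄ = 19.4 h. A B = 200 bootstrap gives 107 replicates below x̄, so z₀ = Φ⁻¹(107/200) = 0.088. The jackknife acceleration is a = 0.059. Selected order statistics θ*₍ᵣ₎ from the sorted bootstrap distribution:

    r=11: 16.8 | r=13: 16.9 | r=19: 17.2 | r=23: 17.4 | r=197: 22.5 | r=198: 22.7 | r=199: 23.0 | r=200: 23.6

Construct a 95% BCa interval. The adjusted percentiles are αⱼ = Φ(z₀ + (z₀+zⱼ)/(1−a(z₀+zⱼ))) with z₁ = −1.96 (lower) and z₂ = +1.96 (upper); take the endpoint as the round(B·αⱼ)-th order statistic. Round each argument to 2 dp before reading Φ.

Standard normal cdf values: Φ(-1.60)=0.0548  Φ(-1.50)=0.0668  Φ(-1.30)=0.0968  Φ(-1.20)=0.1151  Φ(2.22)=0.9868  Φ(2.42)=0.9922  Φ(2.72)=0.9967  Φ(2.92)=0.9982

(16.8, 22.7)

Lower: z₀ + z₁ = 0.088 + (-1.960) = -1.872; 1 − a(z₀+z₁) = 1 − (0.059)(-1.872) = 1.1104; argument = 0.088 + (-1.872)/1.1104 = -1.5978 → -1.60.
α₁ = Φ(-1.60) = 0.0548; rank = round(200 × 0.0548) = 11; θ*₍11₎ = 16.8.
Upper: z₀ + z₂ = 2.048; 1 − a(z₀+z₂) = 0.8792; argument = 2.4175 → 2.42; α₂ = 0.9922; rank = 198; θ*₍198₎ = 22.7.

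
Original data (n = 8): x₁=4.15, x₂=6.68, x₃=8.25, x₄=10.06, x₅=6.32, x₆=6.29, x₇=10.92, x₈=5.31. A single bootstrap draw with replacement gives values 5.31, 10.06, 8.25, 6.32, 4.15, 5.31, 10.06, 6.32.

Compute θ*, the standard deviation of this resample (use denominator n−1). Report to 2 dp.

Mean = 6.9725; sum of squared deviations = 35.0432
s² = 35.0432 / 7 = 5.0062
s = √5.0062 = 2.24

θ* = 2.24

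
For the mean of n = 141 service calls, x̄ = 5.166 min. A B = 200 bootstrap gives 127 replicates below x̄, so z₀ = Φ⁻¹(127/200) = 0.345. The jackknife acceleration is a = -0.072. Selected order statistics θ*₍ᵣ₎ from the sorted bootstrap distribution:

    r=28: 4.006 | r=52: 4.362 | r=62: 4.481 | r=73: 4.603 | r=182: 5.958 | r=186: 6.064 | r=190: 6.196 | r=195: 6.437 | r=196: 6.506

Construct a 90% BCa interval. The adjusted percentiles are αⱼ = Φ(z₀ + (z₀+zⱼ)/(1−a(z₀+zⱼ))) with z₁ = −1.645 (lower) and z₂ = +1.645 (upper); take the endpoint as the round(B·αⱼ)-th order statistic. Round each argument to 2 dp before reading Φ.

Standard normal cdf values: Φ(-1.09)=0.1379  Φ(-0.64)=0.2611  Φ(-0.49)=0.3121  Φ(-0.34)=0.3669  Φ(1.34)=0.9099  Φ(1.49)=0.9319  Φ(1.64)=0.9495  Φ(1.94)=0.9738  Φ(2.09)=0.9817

Lower: z₀ + z₁ = 0.345 + (-1.645) = -1.300; 1 − a(z₀+z₁) = 1 − (-0.072)(-1.300) = 0.9064; argument = 0.345 + (-1.300)/0.9064 = -1.0892 → -1.09.
α₁ = Φ(-1.09) = 0.1379; rank = round(200 × 0.1379) = 28; θ*₍28₎ = 4.006.
Upper: z₀ + z₂ = 1.990; 1 − a(z₀+z₂) = 1.1433; argument = 2.0856 → 2.09; α₂ = 0.9817; rank = 196; θ*₍196₎ = 6.506.

(4.006, 6.506)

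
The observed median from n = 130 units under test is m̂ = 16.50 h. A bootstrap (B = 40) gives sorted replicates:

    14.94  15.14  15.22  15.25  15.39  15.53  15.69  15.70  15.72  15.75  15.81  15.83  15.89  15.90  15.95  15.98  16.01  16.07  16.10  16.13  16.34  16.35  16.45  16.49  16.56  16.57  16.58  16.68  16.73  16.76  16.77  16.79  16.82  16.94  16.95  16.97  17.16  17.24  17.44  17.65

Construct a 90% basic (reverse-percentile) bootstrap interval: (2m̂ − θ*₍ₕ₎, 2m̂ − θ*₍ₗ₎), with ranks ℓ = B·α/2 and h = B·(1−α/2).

Percentile endpoints at ranks 2 and 38: θ*₍2₎ = 15.14, θ*₍38₎ = 17.24.
Basic interval reflects these around m̂:
  lower = 2 × 16.50 − 17.24 = 15.76
  upper = 2 × 16.50 − 15.14 = 17.86

(15.76, 17.86)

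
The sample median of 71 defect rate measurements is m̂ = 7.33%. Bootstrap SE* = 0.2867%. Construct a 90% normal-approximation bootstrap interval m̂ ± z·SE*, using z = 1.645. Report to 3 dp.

Margin = 1.645 × 0.2867 = 0.4716
Interval: 7.33 ± 0.4716

(6.858, 7.802)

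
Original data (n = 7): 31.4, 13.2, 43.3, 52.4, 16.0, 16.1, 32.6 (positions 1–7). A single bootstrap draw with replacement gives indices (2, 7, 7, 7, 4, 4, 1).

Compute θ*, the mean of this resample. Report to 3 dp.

Resample values: 13.2, 32.6, 32.6, 32.6, 52.4, 52.4, 31.4.
Mean = (13.2 + 32.6 + 32.6 + 32.6 + 52.4 + 52.4 + 31.4) / 7 = 247.20 / 7 = 35.314

θ* = 35.314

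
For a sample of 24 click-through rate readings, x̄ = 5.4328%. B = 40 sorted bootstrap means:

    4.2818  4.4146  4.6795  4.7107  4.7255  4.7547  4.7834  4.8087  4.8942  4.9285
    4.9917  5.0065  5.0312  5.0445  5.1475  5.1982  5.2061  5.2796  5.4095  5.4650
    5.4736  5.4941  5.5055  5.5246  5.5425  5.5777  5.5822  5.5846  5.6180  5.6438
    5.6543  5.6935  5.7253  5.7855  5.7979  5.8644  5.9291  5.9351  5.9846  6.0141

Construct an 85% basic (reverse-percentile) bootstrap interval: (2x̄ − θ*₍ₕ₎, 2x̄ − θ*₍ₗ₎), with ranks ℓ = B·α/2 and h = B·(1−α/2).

(4.9365, 6.1861)

Percentile endpoints at ranks 3 and 37: θ*₍3₎ = 4.6795, θ*₍37₎ = 5.9291.
Basic interval reflects these around x̄:
  lower = 2 × 5.4328 − 5.9291 = 4.9365
  upper = 2 × 5.4328 − 4.6795 = 6.1861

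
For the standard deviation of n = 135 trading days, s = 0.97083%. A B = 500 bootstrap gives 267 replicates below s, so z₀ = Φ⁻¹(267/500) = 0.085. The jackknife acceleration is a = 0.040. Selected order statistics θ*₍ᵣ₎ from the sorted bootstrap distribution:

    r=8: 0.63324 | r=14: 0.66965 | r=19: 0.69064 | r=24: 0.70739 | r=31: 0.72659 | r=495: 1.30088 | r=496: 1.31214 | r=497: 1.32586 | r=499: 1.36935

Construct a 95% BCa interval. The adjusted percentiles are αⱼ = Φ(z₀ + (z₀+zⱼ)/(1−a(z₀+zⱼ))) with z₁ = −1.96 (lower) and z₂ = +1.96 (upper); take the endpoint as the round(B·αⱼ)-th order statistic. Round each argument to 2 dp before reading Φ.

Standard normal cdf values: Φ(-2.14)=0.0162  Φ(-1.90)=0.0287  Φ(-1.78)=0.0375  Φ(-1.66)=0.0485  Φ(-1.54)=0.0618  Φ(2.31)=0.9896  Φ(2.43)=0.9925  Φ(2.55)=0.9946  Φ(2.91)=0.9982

(0.70739, 1.30088)

Lower: z₀ + z₁ = 0.085 + (-1.960) = -1.875; 1 − a(z₀+z₁) = 1 − (0.040)(-1.875) = 1.0750; argument = 0.085 + (-1.875)/1.0750 = -1.6592 → -1.66.
α₁ = Φ(-1.66) = 0.0485; rank = round(500 × 0.0485) = 24; θ*₍24₎ = 0.70739.
Upper: z₀ + z₂ = 2.045; 1 − a(z₀+z₂) = 0.9182; argument = 2.3122 → 2.31; α₂ = 0.9896; rank = 495; θ*₍495₎ = 1.30088.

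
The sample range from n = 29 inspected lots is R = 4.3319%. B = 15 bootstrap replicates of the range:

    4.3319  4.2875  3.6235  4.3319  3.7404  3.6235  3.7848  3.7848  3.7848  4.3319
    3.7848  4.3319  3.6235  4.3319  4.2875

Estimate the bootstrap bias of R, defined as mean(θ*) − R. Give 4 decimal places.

mean(θ*) = (4.3319 + 4.2875 + 3.6235 + 4.3319 + 3.7404 + 3.6235 + 3.7848 + 3.7848 + 3.7848 + 4.3319 + 3.7848 + 4.3319 + 3.6235 + 4.3319 + 4.2875) / 15 = 3.99897
bias = 3.99897 − 4.3319

bias = −0.3329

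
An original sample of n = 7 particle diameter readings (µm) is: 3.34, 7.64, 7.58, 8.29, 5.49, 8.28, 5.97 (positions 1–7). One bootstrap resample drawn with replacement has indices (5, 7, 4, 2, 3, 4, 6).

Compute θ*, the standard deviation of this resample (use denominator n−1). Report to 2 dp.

Resample values: 5.49, 5.97, 8.29, 7.64, 7.58, 8.29, 8.28.
Mean = 7.3629; sum of squared deviations = 8.1319
s² = 8.1319 / 6 = 1.3553
s = √1.3553 = 1.16

θ* = 1.16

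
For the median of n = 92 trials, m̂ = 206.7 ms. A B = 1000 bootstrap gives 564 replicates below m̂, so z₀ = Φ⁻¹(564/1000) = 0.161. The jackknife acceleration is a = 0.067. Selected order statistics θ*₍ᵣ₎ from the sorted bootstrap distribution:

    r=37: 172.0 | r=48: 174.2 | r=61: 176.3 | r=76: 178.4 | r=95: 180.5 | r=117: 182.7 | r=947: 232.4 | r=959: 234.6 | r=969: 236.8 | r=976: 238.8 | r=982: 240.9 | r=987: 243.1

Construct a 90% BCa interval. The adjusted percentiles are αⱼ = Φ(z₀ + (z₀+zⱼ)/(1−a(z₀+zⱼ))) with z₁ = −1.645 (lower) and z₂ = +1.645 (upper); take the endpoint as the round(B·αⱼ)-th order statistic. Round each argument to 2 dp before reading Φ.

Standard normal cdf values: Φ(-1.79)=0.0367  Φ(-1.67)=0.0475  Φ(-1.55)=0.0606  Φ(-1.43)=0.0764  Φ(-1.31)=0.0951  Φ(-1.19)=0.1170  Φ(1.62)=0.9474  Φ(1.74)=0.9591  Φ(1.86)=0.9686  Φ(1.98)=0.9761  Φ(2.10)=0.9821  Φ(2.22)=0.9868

(182.7, 243.1)

Lower: z₀ + z₁ = 0.161 + (-1.645) = -1.484; 1 − a(z₀+z₁) = 1 − (0.067)(-1.484) = 1.0994; argument = 0.161 + (-1.484)/1.0994 = -1.1888 → -1.19.
α₁ = Φ(-1.19) = 0.1170; rank = round(1000 × 0.1170) = 117; θ*₍117₎ = 182.7.
Upper: z₀ + z₂ = 1.806; 1 − a(z₀+z₂) = 0.8790; argument = 2.2156 → 2.22; α₂ = 0.9868; rank = 987; θ*₍987₎ = 243.1.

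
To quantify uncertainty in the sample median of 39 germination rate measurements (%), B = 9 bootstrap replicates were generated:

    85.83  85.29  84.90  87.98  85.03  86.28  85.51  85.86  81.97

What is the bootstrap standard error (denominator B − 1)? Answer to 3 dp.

Bootstrap SE is the standard deviation of the 9 replicate medians.
Mean of replicates: (85.83 + 85.29 + 84.90 + 87.98 + 85.03 + 86.28 + 85.51 + 85.86 + 81.97) / 9 = 768.6500 / 9 = 85.4056
Sum of squared deviations: (+0.4244)² + (−0.1156)² + (−0.5056)² + (+2.5744)² + (−0.3756)² + (+0.8744)² + (+0.1044)² + (+0.4544)² + (−3.4356)² = 20.0030
Variance = 20.0030 / 8 = 2.5004
SE* = √2.5004

SE* = 1.581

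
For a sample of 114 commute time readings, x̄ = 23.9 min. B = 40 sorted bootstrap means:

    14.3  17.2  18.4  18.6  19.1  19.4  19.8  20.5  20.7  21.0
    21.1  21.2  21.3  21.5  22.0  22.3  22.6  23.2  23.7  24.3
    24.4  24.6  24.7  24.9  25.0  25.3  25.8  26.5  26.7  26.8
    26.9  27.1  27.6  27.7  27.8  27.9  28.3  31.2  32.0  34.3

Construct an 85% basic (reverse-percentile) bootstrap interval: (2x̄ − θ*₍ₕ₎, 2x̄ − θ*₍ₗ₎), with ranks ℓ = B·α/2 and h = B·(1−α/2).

Percentile endpoints at ranks 3 and 37: θ*₍3₎ = 18.4, θ*₍37₎ = 28.3.
Basic interval reflects these around x̄:
  lower = 2 × 23.9 − 28.3 = 19.5
  upper = 2 × 23.9 − 18.4 = 29.4

(19.5, 29.4)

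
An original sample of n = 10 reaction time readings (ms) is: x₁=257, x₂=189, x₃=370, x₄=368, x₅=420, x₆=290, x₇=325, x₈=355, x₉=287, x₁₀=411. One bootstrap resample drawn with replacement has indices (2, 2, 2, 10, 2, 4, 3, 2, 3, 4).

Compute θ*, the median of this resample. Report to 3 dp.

θ* = 278.500

Resample values: 189, 189, 189, 411, 189, 368, 370, 189, 370, 368.
Sorted: 189, 189, 189, 189, 189, 368, 368, 370, 370, 411
Median = average of the two middle values = 278.500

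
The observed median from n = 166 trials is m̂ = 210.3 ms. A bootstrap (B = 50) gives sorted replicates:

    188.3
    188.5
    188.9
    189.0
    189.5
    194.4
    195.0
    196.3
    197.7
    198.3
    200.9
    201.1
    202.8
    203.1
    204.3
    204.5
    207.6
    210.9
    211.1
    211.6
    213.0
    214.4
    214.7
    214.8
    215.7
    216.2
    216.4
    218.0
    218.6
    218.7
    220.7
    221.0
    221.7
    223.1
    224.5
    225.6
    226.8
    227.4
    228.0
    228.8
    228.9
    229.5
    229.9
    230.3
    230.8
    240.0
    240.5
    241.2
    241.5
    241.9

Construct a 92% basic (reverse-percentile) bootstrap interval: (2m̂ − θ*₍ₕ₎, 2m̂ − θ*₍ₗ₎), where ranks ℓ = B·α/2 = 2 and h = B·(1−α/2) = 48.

Percentile endpoints at ranks 2 and 48: θ*₍2₎ = 188.5, θ*₍48₎ = 241.2.
Basic interval reflects these around m̂:
  lower = 2 × 210.3 − 241.2 = 179.4
  upper = 2 × 210.3 − 188.5 = 232.1

(179.4, 232.1)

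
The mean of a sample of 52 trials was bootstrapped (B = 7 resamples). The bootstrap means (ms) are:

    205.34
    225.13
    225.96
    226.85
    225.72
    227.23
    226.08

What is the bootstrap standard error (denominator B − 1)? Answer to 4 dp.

Bootstrap SE is the standard deviation of the 7 replicate means.
Mean of replicates: (205.34 + 225.13 + 225.96 + 226.85 + 225.72 + 227.23 + 226.08) / 7 = 1562.31000 / 7 = 223.18714
Sum of squared deviations: (−17.84714)² + (+1.94286)² + (+2.77286)² + (+3.66286)² + (+2.53286)² + (+4.04286)² + (+2.89286)² = 374.52914
Variance = 374.52914 / 6 = 62.42152
SE* = √62.42152

SE* = 7.9007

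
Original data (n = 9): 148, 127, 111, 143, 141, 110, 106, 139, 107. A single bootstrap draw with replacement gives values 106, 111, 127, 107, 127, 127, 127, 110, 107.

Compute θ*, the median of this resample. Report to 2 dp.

Sorted: 106, 107, 107, 110, 111, 127, 127, 127, 127
Median = middle value = 111.00

θ* = 111.00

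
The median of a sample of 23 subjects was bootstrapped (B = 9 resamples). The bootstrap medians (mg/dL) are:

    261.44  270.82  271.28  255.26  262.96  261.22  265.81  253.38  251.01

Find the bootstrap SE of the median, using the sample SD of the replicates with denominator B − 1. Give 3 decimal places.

Bootstrap SE is the standard deviation of the 9 replicate medians.
Mean of replicates: (261.44 + 270.82 + 271.28 + 255.26 + 262.96 + 261.22 + 265.81 + 253.38 + 251.01) / 9 = 2353.1800 / 9 = 261.4644
Sum of squared deviations: (−0.0244)² + (+9.3556)² + (+9.8156)² + (−6.2044)² + (+1.4956)² + (−0.2444)² + (+4.3456)² + (−8.0844)² + (−10.4544)² = 418.2012
Variance = 418.2012 / 8 = 52.2752
SE* = √52.2752

SE* = 7.230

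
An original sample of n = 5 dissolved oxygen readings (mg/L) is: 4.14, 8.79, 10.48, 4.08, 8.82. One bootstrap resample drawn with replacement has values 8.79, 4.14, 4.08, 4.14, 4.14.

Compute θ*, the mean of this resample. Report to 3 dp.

Mean = (8.79 + 4.14 + 4.08 + 4.14 + 4.14) / 5 = 25.290 / 5 = 5.058

θ* = 5.058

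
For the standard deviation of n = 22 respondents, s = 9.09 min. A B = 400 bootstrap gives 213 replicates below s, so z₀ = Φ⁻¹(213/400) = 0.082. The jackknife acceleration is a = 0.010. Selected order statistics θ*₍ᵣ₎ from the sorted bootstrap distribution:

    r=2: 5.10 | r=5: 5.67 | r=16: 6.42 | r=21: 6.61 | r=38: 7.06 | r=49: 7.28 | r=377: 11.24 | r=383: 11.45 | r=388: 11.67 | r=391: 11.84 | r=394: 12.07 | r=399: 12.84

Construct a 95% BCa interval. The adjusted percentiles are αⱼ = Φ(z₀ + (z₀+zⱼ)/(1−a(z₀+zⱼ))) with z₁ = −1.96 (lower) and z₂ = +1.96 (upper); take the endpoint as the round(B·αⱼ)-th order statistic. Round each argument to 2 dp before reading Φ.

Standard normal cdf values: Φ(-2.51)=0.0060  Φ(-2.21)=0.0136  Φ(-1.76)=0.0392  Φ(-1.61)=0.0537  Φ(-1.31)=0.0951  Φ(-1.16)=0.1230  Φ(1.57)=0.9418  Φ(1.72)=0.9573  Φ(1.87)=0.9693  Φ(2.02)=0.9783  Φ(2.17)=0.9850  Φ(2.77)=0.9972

(6.42, 12.07)

Lower: z₀ + z₁ = 0.082 + (-1.960) = -1.878; 1 − a(z₀+z₁) = 1 − (0.010)(-1.878) = 1.0188; argument = 0.082 + (-1.878)/1.0188 = -1.7614 → -1.76.
α₁ = Φ(-1.76) = 0.0392; rank = round(400 × 0.0392) = 16; θ*₍16₎ = 6.42.
Upper: z₀ + z₂ = 2.042; 1 − a(z₀+z₂) = 0.9796; argument = 2.1666 → 2.17; α₂ = 0.9850; rank = 394; θ*₍394₎ = 12.07.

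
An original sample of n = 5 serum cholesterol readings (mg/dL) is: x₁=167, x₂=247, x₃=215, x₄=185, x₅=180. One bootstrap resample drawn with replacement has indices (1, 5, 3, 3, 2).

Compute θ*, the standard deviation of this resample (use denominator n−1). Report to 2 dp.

Resample values: 167, 180, 215, 215, 247.
Mean = 204.8000; sum of squared deviations = 4032.8000
s² = 4032.8000 / 4 = 1008.2000
s = √1008.2000 = 31.75

θ* = 31.75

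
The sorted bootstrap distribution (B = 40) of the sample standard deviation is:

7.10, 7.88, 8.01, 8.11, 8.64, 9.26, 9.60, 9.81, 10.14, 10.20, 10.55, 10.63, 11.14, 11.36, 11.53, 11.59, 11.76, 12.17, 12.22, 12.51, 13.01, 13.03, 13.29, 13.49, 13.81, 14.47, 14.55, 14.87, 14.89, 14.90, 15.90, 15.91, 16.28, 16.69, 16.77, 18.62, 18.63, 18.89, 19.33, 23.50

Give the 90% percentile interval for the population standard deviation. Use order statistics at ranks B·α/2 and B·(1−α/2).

α = 0.10; lower rank = 40 × 0.050 = 2; upper rank = 40 × 0.950 = 38.
The 2nd smallest replicate is 7.88; the 38th is 18.89.

(7.88, 18.89)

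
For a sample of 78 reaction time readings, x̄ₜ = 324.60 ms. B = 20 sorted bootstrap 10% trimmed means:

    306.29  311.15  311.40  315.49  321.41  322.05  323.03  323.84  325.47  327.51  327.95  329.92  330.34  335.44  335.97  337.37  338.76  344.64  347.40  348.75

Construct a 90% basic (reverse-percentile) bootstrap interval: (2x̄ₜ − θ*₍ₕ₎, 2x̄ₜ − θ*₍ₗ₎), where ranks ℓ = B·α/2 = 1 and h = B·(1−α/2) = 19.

Percentile endpoints at ranks 1 and 19: θ*₍1₎ = 306.29, θ*₍19₎ = 347.40.
Basic interval reflects these around x̄ₜ:
  lower = 2 × 324.60 − 347.40 = 301.80
  upper = 2 × 324.60 − 306.29 = 342.91

(301.80, 342.91)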